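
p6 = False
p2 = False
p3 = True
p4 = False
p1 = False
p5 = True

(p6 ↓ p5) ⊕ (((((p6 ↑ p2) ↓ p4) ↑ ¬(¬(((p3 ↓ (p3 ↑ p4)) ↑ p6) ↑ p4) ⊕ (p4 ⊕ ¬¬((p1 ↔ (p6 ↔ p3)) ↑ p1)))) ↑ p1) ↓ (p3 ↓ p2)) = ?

False

p6 ↓ p5 = False ↓ True = False
p6 ↑ p2 = False ↑ False = True
(p6 ↑ p2) ↓ p4 = True ↓ False = False
p3 ↑ p4 = True ↑ False = True
p3 ↓ (p3 ↑ p4) = True ↓ True = False
(p3 ↓ (p3 ↑ p4)) ↑ p6 = False ↑ False = True
((p3 ↓ (p3 ↑ p4)) ↑ p6) ↑ p4 = True ↑ False = True
¬(((p3 ↓ (p3 ↑ p4)) ↑ p6) ↑ p4) = ¬True = False
p6 ↔ p3 = False ↔ True = False
p1 ↔ (p6 ↔ p3) = False ↔ False = True
(p1 ↔ (p6 ↔ p3)) ↑ p1 = True ↑ False = True
¬((p1 ↔ (p6 ↔ p3)) ↑ p1) = ¬True = False
¬¬((p1 ↔ (p6 ↔ p3)) ↑ p1) = ¬False = True
p4 ⊕ ¬¬((p1 ↔ (p6 ↔ p3)) ↑ p1) = False ⊕ True = True
¬(((p3 ↓ (p3 ↑ p4)) ↑ p6) ↑ p4) ⊕ (p4 ⊕ ¬¬((p1 ↔ (p6 ↔ p3)) ↑ p1)) = False ⊕ True = True
¬(¬(((p3 ↓ (p3 ↑ p4)) ↑ p6) ↑ p4) ⊕ (p4 ⊕ ¬¬((p1 ↔ (p6 ↔ p3)) ↑ p1))) = ¬True = False
((p6 ↑ p2) ↓ p4) ↑ ¬(¬(((p3 ↓ (p3 ↑ p4)) ↑ p6) ↑ p4) ⊕ (p4 ⊕ ¬¬((p1 ↔ (p6 ↔ p3)) ↑ p1))) = False ↑ False = True
(((p6 ↑ p2) ↓ p4) ↑ ¬(¬(((p3 ↓ (p3 ↑ p4)) ↑ p6) ↑ p4) ⊕ (p4 ⊕ ¬¬((p1 ↔ (p6 ↔ p3)) ↑ p1)))) ↑ p1 = True ↑ False = True
p3 ↓ p2 = True ↓ False = False
((((p6 ↑ p2) ↓ p4) ↑ ¬(¬(((p3 ↓ (p3 ↑ p4)) ↑ p6) ↑ p4) ⊕ (p4 ⊕ ¬¬((p1 ↔ (p6 ↔ p3)) ↑ p1)))) ↑ p1) ↓ (p3 ↓ p2) = True ↓ False = False
(p6 ↓ p5) ⊕ (((((p6 ↑ p2) ↓ p4) ↑ ¬(¬(((p3 ↓ (p3 ↑ p4)) ↑ p6) ↑ p4) ⊕ (p4 ⊕ ¬¬((p1 ↔ (p6 ↔ p3)) ↑ p1)))) ↑ p1) ↓ (p3 ↓ p2)) = False ⊕ False = False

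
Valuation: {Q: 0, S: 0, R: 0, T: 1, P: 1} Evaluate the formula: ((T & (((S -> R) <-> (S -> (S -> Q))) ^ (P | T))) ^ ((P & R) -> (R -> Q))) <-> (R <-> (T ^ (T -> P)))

Substituting Q=0, S=0, R=0, T=1, P=1:
S -> R = 0 -> 0 = 1
S -> Q = 0 -> 0 = 1
S -> (S -> Q) = 0 -> 1 = 1
(S -> R) <-> (S -> (S -> Q)) = 1 <-> 1 = 1
P | T = 1 | 1 = 1
((S -> R) <-> (S -> (S -> Q))) ^ (P | T) = 1 ^ 1 = 0
T & (((S -> R) <-> (S -> (S -> Q))) ^ (P | T)) = 1 & 0 = 0
P & R = 1 & 0 = 0
R -> Q = 0 -> 0 = 1
(P & R) -> (R -> Q) = 0 -> 1 = 1
(T & (((S -> R) <-> (S -> (S -> Q))) ^ (P | T))) ^ ((P & R) -> (R -> Q)) = 0 ^ 1 = 1
T -> P = 1 -> 1 = 1
T ^ (T -> P) = 1 ^ 1 = 0
R <-> (T ^ (T -> P)) = 0 <-> 0 = 1
((T & (((S -> R) <-> (S -> (S -> Q))) ^ (P | T))) ^ ((P & R) -> (R -> Q))) <-> (R <-> (T ^ (T -> P))) = 1 <-> 1 = 1

1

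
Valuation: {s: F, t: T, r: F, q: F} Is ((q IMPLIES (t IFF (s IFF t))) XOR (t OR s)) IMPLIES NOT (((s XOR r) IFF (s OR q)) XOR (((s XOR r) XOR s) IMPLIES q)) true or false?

s IFF t = F IFF T = F
t IFF (s IFF t) = T IFF F = F
q IMPLIES (t IFF (s IFF t)) = F IMPLIES F = T
t OR s = T OR F = T
(q IMPLIES (t IFF (s IFF t))) XOR (t OR s) = T XOR T = F
s XOR r = F XOR F = F
s OR q = F OR F = F
(s XOR r) IFF (s OR q) = F IFF F = T
s XOR r = F XOR F = F
(s XOR r) XOR s = F XOR F = F
((s XOR r) XOR s) IMPLIES q = F IMPLIES F = T
((s XOR r) IFF (s OR q)) XOR (((s XOR r) XOR s) IMPLIES q) = T XOR T = F
NOT (((s XOR r) IFF (s OR q)) XOR (((s XOR r) XOR s) IMPLIES q)) = NOT F = T
((q IMPLIES (t IFF (s IFF t))) XOR (t OR s)) IMPLIES NOT (((s XOR r) IFF (s OR q)) XOR (((s XOR r) XOR s) IMPLIES q)) = F IMPLIES T = T

T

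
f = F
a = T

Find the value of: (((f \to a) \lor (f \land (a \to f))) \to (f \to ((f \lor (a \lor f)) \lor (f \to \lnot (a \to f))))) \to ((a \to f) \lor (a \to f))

f \to a = F \to T = T
a \to f = T \to F = F
f \land (a \to f) = F \land F = F
(f \to a) \lor (f \land (a \to f)) = T \lor F = T
a \lor f = T \lor F = T
f \lor (a \lor f) = F \lor T = T
a \to f = T \to F = F
\lnot (a \to f) = \lnot F = T
f \to \lnot (a \to f) = F \to T = T
(f \lor (a \lor f)) \lor (f \to \lnot (a \to f)) = T \lor T = T
f \to ((f \lor (a \lor f)) \lor (f \to \lnot (a \to f))) = F \to T = T
((f \to a) \lor (f \land (a \to f))) \to (f \to ((f \lor (a \lor f)) \lor (f \to \lnot (a \to f)))) = T \to T = T
a \to f = T \to F = F
a \to f = T \to F = F
(a \to f) \lor (a \to f) = F \lor F = F
(((f \to a) \lor (f \land (a \to f))) \to (f \to ((f \lor (a \lor f)) \lor (f \to \lnot (a \to f))))) \to ((a \to f) \lor (a \to f)) = T \to F = F

F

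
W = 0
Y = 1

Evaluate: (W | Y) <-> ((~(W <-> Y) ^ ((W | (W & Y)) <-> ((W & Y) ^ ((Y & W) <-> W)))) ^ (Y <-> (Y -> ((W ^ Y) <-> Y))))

0

W | Y = 0 | 1 = 1
W <-> Y = 0 <-> 1 = 0
~(W <-> Y) = ~0 = 1
W & Y = 0 & 1 = 0
W | (W & Y) = 0 | 0 = 0
W & Y = 0 & 1 = 0
Y & W = 1 & 0 = 0
(Y & W) <-> W = 0 <-> 0 = 1
(W & Y) ^ ((Y & W) <-> W) = 0 ^ 1 = 1
(W | (W & Y)) <-> ((W & Y) ^ ((Y & W) <-> W)) = 0 <-> 1 = 0
~(W <-> Y) ^ ((W | (W & Y)) <-> ((W & Y) ^ ((Y & W) <-> W))) = 1 ^ 0 = 1
W ^ Y = 0 ^ 1 = 1
(W ^ Y) <-> Y = 1 <-> 1 = 1
Y -> ((W ^ Y) <-> Y) = 1 -> 1 = 1
Y <-> (Y -> ((W ^ Y) <-> Y)) = 1 <-> 1 = 1
(~(W <-> Y) ^ ((W | (W & Y)) <-> ((W & Y) ^ ((Y & W) <-> W)))) ^ (Y <-> (Y -> ((W ^ Y) <-> Y))) = 1 ^ 1 = 0
(W | Y) <-> ((~(W <-> Y) ^ ((W | (W & Y)) <-> ((W & Y) ^ ((Y & W) <-> W)))) ^ (Y <-> (Y -> ((W ^ Y) <-> Y)))) = 1 <-> 0 = 0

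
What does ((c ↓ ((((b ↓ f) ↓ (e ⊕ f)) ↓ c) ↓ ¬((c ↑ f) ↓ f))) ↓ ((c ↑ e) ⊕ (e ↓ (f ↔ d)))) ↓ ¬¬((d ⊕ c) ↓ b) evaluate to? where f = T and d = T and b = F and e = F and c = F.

T

Substituting f=T, d=T, b=F, e=F, c=F:
b ↓ f = F ↓ T = F
e ⊕ f = F ⊕ T = T
(b ↓ f) ↓ (e ⊕ f) = F ↓ T = F
((b ↓ f) ↓ (e ⊕ f)) ↓ c = F ↓ F = T
c ↑ f = F ↑ T = T
(c ↑ f) ↓ f = T ↓ T = F
¬((c ↑ f) ↓ f) = ¬F = T
(((b ↓ f) ↓ (e ⊕ f)) ↓ c) ↓ ¬((c ↑ f) ↓ f) = T ↓ T = F
c ↓ ((((b ↓ f) ↓ (e ⊕ f)) ↓ c) ↓ ¬((c ↑ f) ↓ f)) = F ↓ F = T
c ↑ e = F ↑ F = T
f ↔ d = T ↔ T = T
e ↓ (f ↔ d) = F ↓ T = F
(c ↑ e) ⊕ (e ↓ (f ↔ d)) = T ⊕ F = T
(c ↓ ((((b ↓ f) ↓ (e ⊕ f)) ↓ c) ↓ ¬((c ↑ f) ↓ f))) ↓ ((c ↑ e) ⊕ (e ↓ (f ↔ d))) = T ↓ T = F
d ⊕ c = T ⊕ F = T
(d ⊕ c) ↓ b = T ↓ F = F
¬((d ⊕ c) ↓ b) = ¬F = T
¬¬((d ⊕ c) ↓ b) = ¬T = F
((c ↓ ((((b ↓ f) ↓ (e ⊕ f)) ↓ c) ↓ ¬((c ↑ f) ↓ f))) ↓ ((c ↑ e) ⊕ (e ↓ (f ↔ d)))) ↓ ¬¬((d ⊕ c) ↓ b) = F ↓ F = T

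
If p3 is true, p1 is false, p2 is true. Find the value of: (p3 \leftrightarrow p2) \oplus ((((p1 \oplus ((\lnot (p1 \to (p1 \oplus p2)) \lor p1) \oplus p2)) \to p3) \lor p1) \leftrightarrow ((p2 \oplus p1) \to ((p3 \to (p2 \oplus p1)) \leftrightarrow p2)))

p3 \leftrightarrow p2 = \text{True} \leftrightarrow \text{True} = \text{True}
p1 \oplus p2 = \text{False} \oplus \text{True} = \text{True}
p1 \to (p1 \oplus p2) = \text{False} \to \text{True} = \text{True}
\lnot (p1 \to (p1 \oplus p2)) = \lnot \text{True} = \text{False}
\lnot (p1 \to (p1 \oplus p2)) \lor p1 = \text{False} \lor \text{False} = \text{False}
(\lnot (p1 \to (p1 \oplus p2)) \lor p1) \oplus p2 = \text{False} \oplus \text{True} = \text{True}
p1 \oplus ((\lnot (p1 \to (p1 \oplus p2)) \lor p1) \oplus p2) = \text{False} \oplus \text{True} = \text{True}
(p1 \oplus ((\lnot (p1 \to (p1 \oplus p2)) \lor p1) \oplus p2)) \to p3 = \text{True} \to \text{True} = \text{True}
((p1 \oplus ((\lnot (p1 \to (p1 \oplus p2)) \lor p1) \oplus p2)) \to p3) \lor p1 = \text{True} \lor \text{False} = \text{True}
p2 \oplus p1 = \text{True} \oplus \text{False} = \text{True}
p2 \oplus p1 = \text{True} \oplus \text{False} = \text{True}
p3 \to (p2 \oplus p1) = \text{True} \to \text{True} = \text{True}
(p3 \to (p2 \oplus p1)) \leftrightarrow p2 = \text{True} \leftrightarrow \text{True} = \text{True}
(p2 \oplus p1) \to ((p3 \to (p2 \oplus p1)) \leftrightarrow p2) = \text{True} \to \text{True} = \text{True}
(((p1 \oplus ((\lnot (p1 \to (p1 \oplus p2)) \lor p1) \oplus p2)) \to p3) \lor p1) \leftrightarrow ((p2 \oplus p1) \to ((p3 \to (p2 \oplus p1)) \leftrightarrow p2)) = \text{True} \leftrightarrow \text{True} = \text{True}
(p3 \leftrightarrow p2) \oplus ((((p1 \oplus ((\lnot (p1 \to (p1 \oplus p2)) \lor p1) \oplus p2)) \to p3) \lor p1) \leftrightarrow ((p2 \oplus p1) \to ((p3 \to (p2 \oplus p1)) \leftrightarrow p2))) = \text{True} \oplus \text{True} = \text{False}

\text{False}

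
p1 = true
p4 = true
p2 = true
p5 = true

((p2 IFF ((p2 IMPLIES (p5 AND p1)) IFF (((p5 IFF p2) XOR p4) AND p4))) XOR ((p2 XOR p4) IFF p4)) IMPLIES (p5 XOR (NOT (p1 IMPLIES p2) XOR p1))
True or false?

true

p5 AND p1 = true AND true = true
p2 IMPLIES (p5 AND p1) = true IMPLIES true = true
p5 IFF p2 = true IFF true = true
(p5 IFF p2) XOR p4 = true XOR true = false
((p5 IFF p2) XOR p4) AND p4 = false AND true = false
(p2 IMPLIES (p5 AND p1)) IFF (((p5 IFF p2) XOR p4) AND p4) = true IFF false = false
p2 IFF ((p2 IMPLIES (p5 AND p1)) IFF (((p5 IFF p2) XOR p4) AND p4)) = true IFF false = false
p2 XOR p4 = true XOR true = false
(p2 XOR p4) IFF p4 = false IFF true = false
(p2 IFF ((p2 IMPLIES (p5 AND p1)) IFF (((p5 IFF p2) XOR p4) AND p4))) XOR ((p2 XOR p4) IFF p4) = false XOR false = false
p1 IMPLIES p2 = true IMPLIES true = true
NOT (p1 IMPLIES p2) = NOT true = false
NOT (p1 IMPLIES p2) XOR p1 = false XOR true = true
p5 XOR (NOT (p1 IMPLIES p2) XOR p1) = true XOR true = false
((p2 IFF ((p2 IMPLIES (p5 AND p1)) IFF (((p5 IFF p2) XOR p4) AND p4))) XOR ((p2 XOR p4) IFF p4)) IMPLIES (p5 XOR (NOT (p1 IMPLIES p2) XOR p1)) = false IMPLIES false = true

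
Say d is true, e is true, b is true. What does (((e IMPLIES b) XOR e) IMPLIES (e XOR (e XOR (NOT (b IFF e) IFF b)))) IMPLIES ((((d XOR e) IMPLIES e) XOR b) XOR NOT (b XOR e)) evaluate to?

True

e IMPLIES b = True IMPLIES True = True
(e IMPLIES b) XOR e = True XOR True = False
b IFF e = True IFF True = True
NOT (b IFF e) = NOT True = False
NOT (b IFF e) IFF b = False IFF True = False
e XOR (NOT (b IFF e) IFF b) = True XOR False = True
e XOR (e XOR (NOT (b IFF e) IFF b)) = True XOR True = False
((e IMPLIES b) XOR e) IMPLIES (e XOR (e XOR (NOT (b IFF e) IFF b))) = False IMPLIES False = True
d XOR e = True XOR True = False
(d XOR e) IMPLIES e = False IMPLIES True = True
((d XOR e) IMPLIES e) XOR b = True XOR True = False
b XOR e = True XOR True = False
NOT (b XOR e) = NOT False = True
(((d XOR e) IMPLIES e) XOR b) XOR NOT (b XOR e) = False XOR True = True
(((e IMPLIES b) XOR e) IMPLIES (e XOR (e XOR (NOT (b IFF e) IFF b)))) IMPLIES ((((d XOR e) IMPLIES e) XOR b) XOR NOT (b XOR e)) = True IMPLIES True = True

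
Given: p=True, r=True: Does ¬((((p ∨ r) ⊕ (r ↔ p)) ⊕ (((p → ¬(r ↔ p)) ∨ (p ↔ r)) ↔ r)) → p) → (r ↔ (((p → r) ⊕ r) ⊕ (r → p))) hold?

True

p ∨ r = True ∨ True = True
r ↔ p = True ↔ True = True
(p ∨ r) ⊕ (r ↔ p) = True ⊕ True = False
r ↔ p = True ↔ True = True
¬(r ↔ p) = ¬True = False
p → ¬(r ↔ p) = True → False = False
p ↔ r = True ↔ True = True
(p → ¬(r ↔ p)) ∨ (p ↔ r) = False ∨ True = True
((p → ¬(r ↔ p)) ∨ (p ↔ r)) ↔ r = True ↔ True = True
((p ∨ r) ⊕ (r ↔ p)) ⊕ (((p → ¬(r ↔ p)) ∨ (p ↔ r)) ↔ r) = False ⊕ True = True
(((p ∨ r) ⊕ (r ↔ p)) ⊕ (((p → ¬(r ↔ p)) ∨ (p ↔ r)) ↔ r)) → p = True → True = True
¬((((p ∨ r) ⊕ (r ↔ p)) ⊕ (((p → ¬(r ↔ p)) ∨ (p ↔ r)) ↔ r)) → p) = ¬True = False
p → r = True → True = True
(p → r) ⊕ r = True ⊕ True = False
r → p = True → True = True
((p → r) ⊕ r) ⊕ (r → p) = False ⊕ True = True
r ↔ (((p → r) ⊕ r) ⊕ (r → p)) = True ↔ True = True
¬((((p ∨ r) ⊕ (r ↔ p)) ⊕ (((p → ¬(r ↔ p)) ∨ (p ↔ r)) ↔ r)) → p) → (r ↔ (((p → r) ⊕ r) ⊕ (r → p))) = False → True = True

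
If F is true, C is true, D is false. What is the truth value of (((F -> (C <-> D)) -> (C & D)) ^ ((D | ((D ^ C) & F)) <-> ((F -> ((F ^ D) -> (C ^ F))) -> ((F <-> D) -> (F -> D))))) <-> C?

C <-> D = 1 <-> 0 = 0
F -> (C <-> D) = 1 -> 0 = 0
C & D = 1 & 0 = 0
(F -> (C <-> D)) -> (C & D) = 0 -> 0 = 1
D ^ C = 0 ^ 1 = 1
(D ^ C) & F = 1 & 1 = 1
D | ((D ^ C) & F) = 0 | 1 = 1
F ^ D = 1 ^ 0 = 1
C ^ F = 1 ^ 1 = 0
(F ^ D) -> (C ^ F) = 1 -> 0 = 0
F -> ((F ^ D) -> (C ^ F)) = 1 -> 0 = 0
F <-> D = 1 <-> 0 = 0
F -> D = 1 -> 0 = 0
(F <-> D) -> (F -> D) = 0 -> 0 = 1
(F -> ((F ^ D) -> (C ^ F))) -> ((F <-> D) -> (F -> D)) = 0 -> 1 = 1
(D | ((D ^ C) & F)) <-> ((F -> ((F ^ D) -> (C ^ F))) -> ((F <-> D) -> (F -> D))) = 1 <-> 1 = 1
((F -> (C <-> D)) -> (C & D)) ^ ((D | ((D ^ C) & F)) <-> ((F -> ((F ^ D) -> (C ^ F))) -> ((F <-> D) -> (F -> D)))) = 1 ^ 1 = 0
(((F -> (C <-> D)) -> (C & D)) ^ ((D | ((D ^ C) & F)) <-> ((F -> ((F ^ D) -> (C ^ F))) -> ((F <-> D) -> (F -> D))))) <-> C = 0 <-> 1 = 0

0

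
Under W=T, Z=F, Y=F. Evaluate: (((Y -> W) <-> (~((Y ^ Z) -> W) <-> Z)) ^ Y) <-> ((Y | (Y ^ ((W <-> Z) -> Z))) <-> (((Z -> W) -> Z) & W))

Y -> W = F -> T = T
Y ^ Z = F ^ F = F
(Y ^ Z) -> W = F -> T = T
~((Y ^ Z) -> W) = ~T = F
~((Y ^ Z) -> W) <-> Z = F <-> F = T
(Y -> W) <-> (~((Y ^ Z) -> W) <-> Z) = T <-> T = T
((Y -> W) <-> (~((Y ^ Z) -> W) <-> Z)) ^ Y = T ^ F = T
W <-> Z = T <-> F = F
(W <-> Z) -> Z = F -> F = T
Y ^ ((W <-> Z) -> Z) = F ^ T = T
Y | (Y ^ ((W <-> Z) -> Z)) = F | T = T
Z -> W = F -> T = T
(Z -> W) -> Z = T -> F = F
((Z -> W) -> Z) & W = F & T = F
(Y | (Y ^ ((W <-> Z) -> Z))) <-> (((Z -> W) -> Z) & W) = T <-> F = F
(((Y -> W) <-> (~((Y ^ Z) -> W) <-> Z)) ^ Y) <-> ((Y | (Y ^ ((W <-> Z) -> Z))) <-> (((Z -> W) -> Z) & W)) = T <-> F = F

F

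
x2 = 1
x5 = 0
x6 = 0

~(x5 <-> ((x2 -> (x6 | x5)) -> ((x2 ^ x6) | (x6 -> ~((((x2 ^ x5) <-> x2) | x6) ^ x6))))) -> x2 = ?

Substituting x2=1, x5=0, x6=0:
x6 | x5 = 0 | 0 = 0
x2 -> (x6 | x5) = 1 -> 0 = 0
x2 ^ x6 = 1 ^ 0 = 1
x2 ^ x5 = 1 ^ 0 = 1
(x2 ^ x5) <-> x2 = 1 <-> 1 = 1
((x2 ^ x5) <-> x2) | x6 = 1 | 0 = 1
(((x2 ^ x5) <-> x2) | x6) ^ x6 = 1 ^ 0 = 1
~((((x2 ^ x5) <-> x2) | x6) ^ x6) = ~1 = 0
x6 -> ~((((x2 ^ x5) <-> x2) | x6) ^ x6) = 0 -> 0 = 1
(x2 ^ x6) | (x6 -> ~((((x2 ^ x5) <-> x2) | x6) ^ x6)) = 1 | 1 = 1
(x2 -> (x6 | x5)) -> ((x2 ^ x6) | (x6 -> ~((((x2 ^ x5) <-> x2) | x6) ^ x6))) = 0 -> 1 = 1
x5 <-> ((x2 -> (x6 | x5)) -> ((x2 ^ x6) | (x6 -> ~((((x2 ^ x5) <-> x2) | x6) ^ x6)))) = 0 <-> 1 = 0
~(x5 <-> ((x2 -> (x6 | x5)) -> ((x2 ^ x6) | (x6 -> ~((((x2 ^ x5) <-> x2) | x6) ^ x6))))) = ~0 = 1
~(x5 <-> ((x2 -> (x6 | x5)) -> ((x2 ^ x6) | (x6 -> ~((((x2 ^ x5) <-> x2) | x6) ^ x6))))) -> x2 = 1 -> 1 = 1

1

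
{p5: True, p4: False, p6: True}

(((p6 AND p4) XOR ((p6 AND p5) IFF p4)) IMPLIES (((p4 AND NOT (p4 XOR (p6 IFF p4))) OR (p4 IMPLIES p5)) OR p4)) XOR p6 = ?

False

Substituting p5=True, p4=False, p6=True:
p6 AND p4 = True AND False = False
p6 AND p5 = True AND True = True
(p6 AND p5) IFF p4 = True IFF False = False
(p6 AND p4) XOR ((p6 AND p5) IFF p4) = False XOR False = False
p6 IFF p4 = True IFF False = False
p4 XOR (p6 IFF p4) = False XOR False = False
NOT (p4 XOR (p6 IFF p4)) = NOT False = True
p4 AND NOT (p4 XOR (p6 IFF p4)) = False AND True = False
p4 IMPLIES p5 = False IMPLIES True = True
(p4 AND NOT (p4 XOR (p6 IFF p4))) OR (p4 IMPLIES p5) = False OR True = True
((p4 AND NOT (p4 XOR (p6 IFF p4))) OR (p4 IMPLIES p5)) OR p4 = True OR False = True
((p6 AND p4) XOR ((p6 AND p5) IFF p4)) IMPLIES (((p4 AND NOT (p4 XOR (p6 IFF p4))) OR (p4 IMPLIES p5)) OR p4) = False IMPLIES True = True
(((p6 AND p4) XOR ((p6 AND p5) IFF p4)) IMPLIES (((p4 AND NOT (p4 XOR (p6 IFF p4))) OR (p4 IMPLIES p5)) OR p4)) XOR p6 = True XOR True = False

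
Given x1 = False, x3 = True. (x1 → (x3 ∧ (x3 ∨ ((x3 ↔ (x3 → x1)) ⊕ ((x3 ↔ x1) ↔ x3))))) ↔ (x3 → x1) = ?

x3 → x1 = True → False = False
x3 ↔ (x3 → x1) = True ↔ False = False
x3 ↔ x1 = True ↔ False = False
(x3 ↔ x1) ↔ x3 = False ↔ True = False
(x3 ↔ (x3 → x1)) ⊕ ((x3 ↔ x1) ↔ x3) = False ⊕ False = False
x3 ∨ ((x3 ↔ (x3 → x1)) ⊕ ((x3 ↔ x1) ↔ x3)) = True ∨ False = True
x3 ∧ (x3 ∨ ((x3 ↔ (x3 → x1)) ⊕ ((x3 ↔ x1) ↔ x3))) = True ∧ True = True
x1 → (x3 ∧ (x3 ∨ ((x3 ↔ (x3 → x1)) ⊕ ((x3 ↔ x1) ↔ x3)))) = False → True = True
x3 → x1 = True → False = False
(x1 → (x3 ∧ (x3 ∨ ((x3 ↔ (x3 → x1)) ⊕ ((x3 ↔ x1) ↔ x3))))) ↔ (x3 → x1) = True ↔ False = False

False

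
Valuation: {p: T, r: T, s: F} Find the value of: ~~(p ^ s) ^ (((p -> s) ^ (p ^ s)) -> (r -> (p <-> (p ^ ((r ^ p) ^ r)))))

T

p ^ s = T ^ F = T
~(p ^ s) = ~T = F
~~(p ^ s) = ~F = T
p -> s = T -> F = F
p ^ s = T ^ F = T
(p -> s) ^ (p ^ s) = F ^ T = T
r ^ p = T ^ T = F
(r ^ p) ^ r = F ^ T = T
p ^ ((r ^ p) ^ r) = T ^ T = F
p <-> (p ^ ((r ^ p) ^ r)) = T <-> F = F
r -> (p <-> (p ^ ((r ^ p) ^ r))) = T -> F = F
((p -> s) ^ (p ^ s)) -> (r -> (p <-> (p ^ ((r ^ p) ^ r)))) = T -> F = F
~~(p ^ s) ^ (((p -> s) ^ (p ^ s)) -> (r -> (p <-> (p ^ ((r ^ p) ^ r))))) = T ^ F = T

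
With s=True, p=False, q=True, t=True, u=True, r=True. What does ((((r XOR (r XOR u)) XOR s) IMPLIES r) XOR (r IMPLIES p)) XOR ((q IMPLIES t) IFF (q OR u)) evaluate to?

r XOR u = True XOR True = False
r XOR (r XOR u) = True XOR False = True
(r XOR (r XOR u)) XOR s = True XOR True = False
((r XOR (r XOR u)) XOR s) IMPLIES r = False IMPLIES True = True
r IMPLIES p = True IMPLIES False = False
(((r XOR (r XOR u)) XOR s) IMPLIES r) XOR (r IMPLIES p) = True XOR False = True
q IMPLIES t = True IMPLIES True = True
q OR u = True OR True = True
(q IMPLIES t) IFF (q OR u) = True IFF True = True
((((r XOR (r XOR u)) XOR s) IMPLIES r) XOR (r IMPLIES p)) XOR ((q IMPLIES t) IFF (q OR u)) = True XOR True = False

False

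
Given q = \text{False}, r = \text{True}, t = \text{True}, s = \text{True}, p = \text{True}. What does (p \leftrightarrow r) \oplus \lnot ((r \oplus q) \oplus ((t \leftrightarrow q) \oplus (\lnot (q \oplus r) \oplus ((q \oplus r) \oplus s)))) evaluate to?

Substituting q=\text{False}, r=\text{True}, t=\text{True}, s=\text{True}, p=\text{True}:
p \leftrightarrow r = \text{True} \leftrightarrow \text{True} = \text{True}
r \oplus q = \text{True} \oplus \text{False} = \text{True}
t \leftrightarrow q = \text{True} \leftrightarrow \text{False} = \text{False}
q \oplus r = \text{False} \oplus \text{True} = \text{True}
\lnot (q \oplus r) = \lnot \text{True} = \text{False}
q \oplus r = \text{False} \oplus \text{True} = \text{True}
(q \oplus r) \oplus s = \text{True} \oplus \text{True} = \text{False}
\lnot (q \oplus r) \oplus ((q \oplus r) \oplus s) = \text{False} \oplus \text{False} = \text{False}
(t \leftrightarrow q) \oplus (\lnot (q \oplus r) \oplus ((q \oplus r) \oplus s)) = \text{False} \oplus \text{False} = \text{False}
(r \oplus q) \oplus ((t \leftrightarrow q) \oplus (\lnot (q \oplus r) \oplus ((q \oplus r) \oplus s))) = \text{True} \oplus \text{False} = \text{True}
\lnot ((r \oplus q) \oplus ((t \leftrightarrow q) \oplus (\lnot (q \oplus r) \oplus ((q \oplus r) \oplus s)))) = \lnot \text{True} = \text{False}
(p \leftrightarrow r) \oplus \lnot ((r \oplus q) \oplus ((t \leftrightarrow q) \oplus (\lnot (q \oplus r) \oplus ((q \oplus r) \oplus s)))) = \text{True} \oplus \text{False} = \text{True}

\text{True}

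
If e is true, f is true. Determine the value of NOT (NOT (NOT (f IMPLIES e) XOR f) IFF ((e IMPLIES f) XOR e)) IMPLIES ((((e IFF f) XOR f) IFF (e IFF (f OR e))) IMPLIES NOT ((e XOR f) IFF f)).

f IMPLIES e = True IMPLIES True = True
NOT (f IMPLIES e) = NOT True = False
NOT (f IMPLIES e) XOR f = False XOR True = True
NOT (NOT (f IMPLIES e) XOR f) = NOT True = False
e IMPLIES f = True IMPLIES True = True
(e IMPLIES f) XOR e = True XOR True = False
NOT (NOT (f IMPLIES e) XOR f) IFF ((e IMPLIES f) XOR e) = False IFF False = True
NOT (NOT (NOT (f IMPLIES e) XOR f) IFF ((e IMPLIES f) XOR e)) = NOT True = False
e IFF f = True IFF True = True
(e IFF f) XOR f = True XOR True = False
f OR e = True OR True = True
e IFF (f OR e) = True IFF True = True
((e IFF f) XOR f) IFF (e IFF (f OR e)) = False IFF True = False
e XOR f = True XOR True = False
(e XOR f) IFF f = False IFF True = False
NOT ((e XOR f) IFF f) = NOT False = True
(((e IFF f) XOR f) IFF (e IFF (f OR e))) IMPLIES NOT ((e XOR f) IFF f) = False IMPLIES True = True
NOT (NOT (NOT (f IMPLIES e) XOR f) IFF ((e IMPLIES f) XOR e)) IMPLIES ((((e IFF f) XOR f) IFF (e IFF (f OR e))) IMPLIES NOT ((e XOR f) IFF f)) = False IMPLIES True = True

True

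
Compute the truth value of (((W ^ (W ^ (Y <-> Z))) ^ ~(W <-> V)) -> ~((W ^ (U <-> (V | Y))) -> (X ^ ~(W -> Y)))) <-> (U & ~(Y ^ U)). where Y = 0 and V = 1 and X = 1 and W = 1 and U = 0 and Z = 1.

Substituting Y=0, V=1, X=1, W=1, U=0, Z=1:
Y <-> Z = 0 <-> 1 = 0
W ^ (Y <-> Z) = 1 ^ 0 = 1
W ^ (W ^ (Y <-> Z)) = 1 ^ 1 = 0
W <-> V = 1 <-> 1 = 1
~(W <-> V) = ~1 = 0
(W ^ (W ^ (Y <-> Z))) ^ ~(W <-> V) = 0 ^ 0 = 0
V | Y = 1 | 0 = 1
U <-> (V | Y) = 0 <-> 1 = 0
W ^ (U <-> (V | Y)) = 1 ^ 0 = 1
W -> Y = 1 -> 0 = 0
~(W -> Y) = ~0 = 1
X ^ ~(W -> Y) = 1 ^ 1 = 0
(W ^ (U <-> (V | Y))) -> (X ^ ~(W -> Y)) = 1 -> 0 = 0
~((W ^ (U <-> (V | Y))) -> (X ^ ~(W -> Y))) = ~0 = 1
((W ^ (W ^ (Y <-> Z))) ^ ~(W <-> V)) -> ~((W ^ (U <-> (V | Y))) -> (X ^ ~(W -> Y))) = 0 -> 1 = 1
Y ^ U = 0 ^ 0 = 0
~(Y ^ U) = ~0 = 1
U & ~(Y ^ U) = 0 & 1 = 0
(((W ^ (W ^ (Y <-> Z))) ^ ~(W <-> V)) -> ~((W ^ (U <-> (V | Y))) -> (X ^ ~(W -> Y)))) <-> (U & ~(Y ^ U)) = 1 <-> 0 = 0

0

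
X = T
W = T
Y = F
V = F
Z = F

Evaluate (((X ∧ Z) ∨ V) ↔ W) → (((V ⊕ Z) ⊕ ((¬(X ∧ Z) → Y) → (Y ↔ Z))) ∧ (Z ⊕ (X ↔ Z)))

X ∧ Z = T ∧ F = F
(X ∧ Z) ∨ V = F ∨ F = F
((X ∧ Z) ∨ V) ↔ W = F ↔ T = F
V ⊕ Z = F ⊕ F = F
X ∧ Z = T ∧ F = F
¬(X ∧ Z) = ¬F = T
¬(X ∧ Z) → Y = T → F = F
Y ↔ Z = F ↔ F = T
(¬(X ∧ Z) → Y) → (Y ↔ Z) = F → T = T
(V ⊕ Z) ⊕ ((¬(X ∧ Z) → Y) → (Y ↔ Z)) = F ⊕ T = T
X ↔ Z = T ↔ F = F
Z ⊕ (X ↔ Z) = F ⊕ F = F
((V ⊕ Z) ⊕ ((¬(X ∧ Z) → Y) → (Y ↔ Z))) ∧ (Z ⊕ (X ↔ Z)) = T ∧ F = F
(((X ∧ Z) ∨ V) ↔ W) → (((V ⊕ Z) ⊕ ((¬(X ∧ Z) → Y) → (Y ↔ Z))) ∧ (Z ⊕ (X ↔ Z))) = F → F = T

T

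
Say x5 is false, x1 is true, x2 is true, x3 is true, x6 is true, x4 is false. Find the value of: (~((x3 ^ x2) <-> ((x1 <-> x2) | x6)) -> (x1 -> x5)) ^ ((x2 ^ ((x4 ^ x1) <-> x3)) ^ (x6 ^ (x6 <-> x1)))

F

x3 ^ x2 = T ^ T = F
x1 <-> x2 = T <-> T = T
(x1 <-> x2) | x6 = T | T = T
(x3 ^ x2) <-> ((x1 <-> x2) | x6) = F <-> T = F
~((x3 ^ x2) <-> ((x1 <-> x2) | x6)) = ~F = T
x1 -> x5 = T -> F = F
~((x3 ^ x2) <-> ((x1 <-> x2) | x6)) -> (x1 -> x5) = T -> F = F
x4 ^ x1 = F ^ T = T
(x4 ^ x1) <-> x3 = T <-> T = T
x2 ^ ((x4 ^ x1) <-> x3) = T ^ T = F
x6 <-> x1 = T <-> T = T
x6 ^ (x6 <-> x1) = T ^ T = F
(x2 ^ ((x4 ^ x1) <-> x3)) ^ (x6 ^ (x6 <-> x1)) = F ^ F = F
(~((x3 ^ x2) <-> ((x1 <-> x2) | x6)) -> (x1 -> x5)) ^ ((x2 ^ ((x4 ^ x1) <-> x3)) ^ (x6 ^ (x6 <-> x1))) = F ^ F = F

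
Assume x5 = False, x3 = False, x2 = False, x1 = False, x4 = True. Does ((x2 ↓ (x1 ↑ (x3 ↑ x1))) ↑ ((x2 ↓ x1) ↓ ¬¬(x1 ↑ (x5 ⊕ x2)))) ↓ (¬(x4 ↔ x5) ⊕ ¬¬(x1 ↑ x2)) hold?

x3 ↑ x1 = False ↑ False = True
x1 ↑ (x3 ↑ x1) = False ↑ True = True
x2 ↓ (x1 ↑ (x3 ↑ x1)) = False ↓ True = False
x2 ↓ x1 = False ↓ False = True
x5 ⊕ x2 = False ⊕ False = False
x1 ↑ (x5 ⊕ x2) = False ↑ False = True
¬(x1 ↑ (x5 ⊕ x2)) = ¬True = False
¬¬(x1 ↑ (x5 ⊕ x2)) = ¬False = True
(x2 ↓ x1) ↓ ¬¬(x1 ↑ (x5 ⊕ x2)) = True ↓ True = False
(x2 ↓ (x1 ↑ (x3 ↑ x1))) ↑ ((x2 ↓ x1) ↓ ¬¬(x1 ↑ (x5 ⊕ x2))) = False ↑ False = True
x4 ↔ x5 = True ↔ False = False
¬(x4 ↔ x5) = ¬False = True
x1 ↑ x2 = False ↑ False = True
¬(x1 ↑ x2) = ¬True = False
¬¬(x1 ↑ x2) = ¬False = True
¬(x4 ↔ x5) ⊕ ¬¬(x1 ↑ x2) = True ⊕ True = False
((x2 ↓ (x1 ↑ (x3 ↑ x1))) ↑ ((x2 ↓ x1) ↓ ¬¬(x1 ↑ (x5 ⊕ x2)))) ↓ (¬(x4 ↔ x5) ⊕ ¬¬(x1 ↑ x2)) = True ↓ False = False

False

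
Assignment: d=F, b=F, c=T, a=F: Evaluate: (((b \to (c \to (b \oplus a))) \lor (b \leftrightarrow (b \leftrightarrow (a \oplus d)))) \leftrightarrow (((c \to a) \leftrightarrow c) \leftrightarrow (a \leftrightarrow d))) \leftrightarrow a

b \oplus a = F \oplus F = F
c \to (b \oplus a) = T \to F = F
b \to (c \to (b \oplus a)) = F \to F = T
a \oplus d = F \oplus F = F
b \leftrightarrow (a \oplus d) = F \leftrightarrow F = T
b \leftrightarrow (b \leftrightarrow (a \oplus d)) = F \leftrightarrow T = F
(b \to (c \to (b \oplus a))) \lor (b \leftrightarrow (b \leftrightarrow (a \oplus d))) = T \lor F = T
c \to a = T \to F = F
(c \to a) \leftrightarrow c = F \leftrightarrow T = F
a \leftrightarrow d = F \leftrightarrow F = T
((c \to a) \leftrightarrow c) \leftrightarrow (a \leftrightarrow d) = F \leftrightarrow T = F
((b \to (c \to (b \oplus a))) \lor (b \leftrightarrow (b \leftrightarrow (a \oplus d)))) \leftrightarrow (((c \to a) \leftrightarrow c) \leftrightarrow (a \leftrightarrow d)) = T \leftrightarrow F = F
(((b \to (c \to (b \oplus a))) \lor (b \leftrightarrow (b \leftrightarrow (a \oplus d)))) \leftrightarrow (((c \to a) \leftrightarrow c) \leftrightarrow (a \leftrightarrow d))) \leftrightarrow a = F \leftrightarrow F = T

T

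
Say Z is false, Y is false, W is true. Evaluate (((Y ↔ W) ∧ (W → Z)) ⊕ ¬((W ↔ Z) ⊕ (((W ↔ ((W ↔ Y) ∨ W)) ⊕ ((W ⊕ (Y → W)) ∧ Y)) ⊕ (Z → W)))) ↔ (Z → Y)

True

Y ↔ W = False ↔ True = False
W → Z = True → False = False
(Y ↔ W) ∧ (W → Z) = False ∧ False = False
W ↔ Z = True ↔ False = False
W ↔ Y = True ↔ False = False
(W ↔ Y) ∨ W = False ∨ True = True
W ↔ ((W ↔ Y) ∨ W) = True ↔ True = True
Y → W = False → True = True
W ⊕ (Y → W) = True ⊕ True = False
(W ⊕ (Y → W)) ∧ Y = False ∧ False = False
(W ↔ ((W ↔ Y) ∨ W)) ⊕ ((W ⊕ (Y → W)) ∧ Y) = True ⊕ False = True
Z → W = False → True = True
((W ↔ ((W ↔ Y) ∨ W)) ⊕ ((W ⊕ (Y → W)) ∧ Y)) ⊕ (Z → W) = True ⊕ True = False
(W ↔ Z) ⊕ (((W ↔ ((W ↔ Y) ∨ W)) ⊕ ((W ⊕ (Y → W)) ∧ Y)) ⊕ (Z → W)) = False ⊕ False = False
¬((W ↔ Z) ⊕ (((W ↔ ((W ↔ Y) ∨ W)) ⊕ ((W ⊕ (Y → W)) ∧ Y)) ⊕ (Z → W))) = ¬False = True
((Y ↔ W) ∧ (W → Z)) ⊕ ¬((W ↔ Z) ⊕ (((W ↔ ((W ↔ Y) ∨ W)) ⊕ ((W ⊕ (Y → W)) ∧ Y)) ⊕ (Z → W))) = False ⊕ True = True
Z → Y = False → False = True
(((Y ↔ W) ∧ (W → Z)) ⊕ ¬((W ↔ Z) ⊕ (((W ↔ ((W ↔ Y) ∨ W)) ⊕ ((W ⊕ (Y → W)) ∧ Y)) ⊕ (Z → W)))) ↔ (Z → Y) = True ↔ True = True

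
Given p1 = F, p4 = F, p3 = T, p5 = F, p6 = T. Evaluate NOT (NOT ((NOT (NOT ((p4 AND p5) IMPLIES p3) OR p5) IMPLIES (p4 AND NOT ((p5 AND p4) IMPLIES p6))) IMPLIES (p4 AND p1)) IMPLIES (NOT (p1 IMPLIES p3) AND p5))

F

Substituting p1=F, p4=F, p3=T, p5=F, p6=T:
p4 AND p5 = F AND F = F
(p4 AND p5) IMPLIES p3 = F IMPLIES T = T
NOT ((p4 AND p5) IMPLIES p3) = NOT T = F
NOT ((p4 AND p5) IMPLIES p3) OR p5 = F OR F = F
NOT (NOT ((p4 AND p5) IMPLIES p3) OR p5) = NOT F = T
p5 AND p4 = F AND F = F
(p5 AND p4) IMPLIES p6 = F IMPLIES T = T
NOT ((p5 AND p4) IMPLIES p6) = NOT T = F
p4 AND NOT ((p5 AND p4) IMPLIES p6) = F AND F = F
NOT (NOT ((p4 AND p5) IMPLIES p3) OR p5) IMPLIES (p4 AND NOT ((p5 AND p4) IMPLIES p6)) = T IMPLIES F = F
p4 AND p1 = F AND F = F
(NOT (NOT ((p4 AND p5) IMPLIES p3) OR p5) IMPLIES (p4 AND NOT ((p5 AND p4) IMPLIES p6))) IMPLIES (p4 AND p1) = F IMPLIES F = T
NOT ((NOT (NOT ((p4 AND p5) IMPLIES p3) OR p5) IMPLIES (p4 AND NOT ((p5 AND p4) IMPLIES p6))) IMPLIES (p4 AND p1)) = NOT T = F
p1 IMPLIES p3 = F IMPLIES T = T
NOT (p1 IMPLIES p3) = NOT T = F
NOT (p1 IMPLIES p3) AND p5 = F AND F = F
NOT ((NOT (NOT ((p4 AND p5) IMPLIES p3) OR p5) IMPLIES (p4 AND NOT ((p5 AND p4) IMPLIES p6))) IMPLIES (p4 AND p1)) IMPLIES (NOT (p1 IMPLIES p3) AND p5) = F IMPLIES F = T
NOT (NOT ((NOT (NOT ((p4 AND p5) IMPLIES p3) OR p5) IMPLIES (p4 AND NOT ((p5 AND p4) IMPLIES p6))) IMPLIES (p4 AND p1)) IMPLIES (NOT (p1 IMPLIES p3) AND p5)) = NOT T = F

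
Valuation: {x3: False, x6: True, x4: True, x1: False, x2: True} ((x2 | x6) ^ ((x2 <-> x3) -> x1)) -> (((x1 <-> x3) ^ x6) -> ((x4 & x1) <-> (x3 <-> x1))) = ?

x2 | x6 = True | True = True
x2 <-> x3 = True <-> False = False
(x2 <-> x3) -> x1 = False -> False = True
(x2 | x6) ^ ((x2 <-> x3) -> x1) = True ^ True = False
x1 <-> x3 = False <-> False = True
(x1 <-> x3) ^ x6 = True ^ True = False
x4 & x1 = True & False = False
x3 <-> x1 = False <-> False = True
(x4 & x1) <-> (x3 <-> x1) = False <-> True = False
((x1 <-> x3) ^ x6) -> ((x4 & x1) <-> (x3 <-> x1)) = False -> False = True
((x2 | x6) ^ ((x2 <-> x3) -> x1)) -> (((x1 <-> x3) ^ x6) -> ((x4 & x1) <-> (x3 <-> x1))) = False -> True = True

True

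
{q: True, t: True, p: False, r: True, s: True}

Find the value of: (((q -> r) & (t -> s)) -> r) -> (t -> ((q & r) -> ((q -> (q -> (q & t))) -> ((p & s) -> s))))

q -> r = True -> True = True
t -> s = True -> True = True
(q -> r) & (t -> s) = True & True = True
((q -> r) & (t -> s)) -> r = True -> True = True
q & r = True & True = True
q & t = True & True = True
q -> (q & t) = True -> True = True
q -> (q -> (q & t)) = True -> True = True
p & s = False & True = False
(p & s) -> s = False -> True = True
(q -> (q -> (q & t))) -> ((p & s) -> s) = True -> True = True
(q & r) -> ((q -> (q -> (q & t))) -> ((p & s) -> s)) = True -> True = True
t -> ((q & r) -> ((q -> (q -> (q & t))) -> ((p & s) -> s))) = True -> True = True
(((q -> r) & (t -> s)) -> r) -> (t -> ((q & r) -> ((q -> (q -> (q & t))) -> ((p & s) -> s)))) = True -> True = True

True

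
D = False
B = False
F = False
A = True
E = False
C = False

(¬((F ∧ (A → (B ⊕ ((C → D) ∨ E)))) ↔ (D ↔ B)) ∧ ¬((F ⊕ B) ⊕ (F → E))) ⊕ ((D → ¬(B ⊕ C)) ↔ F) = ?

False

C → D = False → False = True
(C → D) ∨ E = True ∨ False = True
B ⊕ ((C → D) ∨ E) = False ⊕ True = True
A → (B ⊕ ((C → D) ∨ E)) = True → True = True
F ∧ (A → (B ⊕ ((C → D) ∨ E))) = False ∧ True = False
D ↔ B = False ↔ False = True
(F ∧ (A → (B ⊕ ((C → D) ∨ E)))) ↔ (D ↔ B) = False ↔ True = False
¬((F ∧ (A → (B ⊕ ((C → D) ∨ E)))) ↔ (D ↔ B)) = ¬False = True
F ⊕ B = False ⊕ False = False
F → E = False → False = True
(F ⊕ B) ⊕ (F → E) = False ⊕ True = True
¬((F ⊕ B) ⊕ (F → E)) = ¬True = False
¬((F ∧ (A → (B ⊕ ((C → D) ∨ E)))) ↔ (D ↔ B)) ∧ ¬((F ⊕ B) ⊕ (F → E)) = True ∧ False = False
B ⊕ C = False ⊕ False = False
¬(B ⊕ C) = ¬False = True
D → ¬(B ⊕ C) = False → True = True
(D → ¬(B ⊕ C)) ↔ F = True ↔ False = False
(¬((F ∧ (A → (B ⊕ ((C → D) ∨ E)))) ↔ (D ↔ B)) ∧ ¬((F ⊕ B) ⊕ (F → E))) ⊕ ((D → ¬(B ⊕ C)) ↔ F) = False ⊕ False = False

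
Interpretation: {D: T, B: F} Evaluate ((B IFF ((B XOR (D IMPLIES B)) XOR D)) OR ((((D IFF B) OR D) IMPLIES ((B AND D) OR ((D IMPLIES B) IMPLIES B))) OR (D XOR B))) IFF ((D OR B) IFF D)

T

D IMPLIES B = T IMPLIES F = F
B XOR (D IMPLIES B) = F XOR F = F
(B XOR (D IMPLIES B)) XOR D = F XOR T = T
B IFF ((B XOR (D IMPLIES B)) XOR D) = F IFF T = F
D IFF B = T IFF F = F
(D IFF B) OR D = F OR T = T
B AND D = F AND T = F
D IMPLIES B = T IMPLIES F = F
(D IMPLIES B) IMPLIES B = F IMPLIES F = T
(B AND D) OR ((D IMPLIES B) IMPLIES B) = F OR T = T
((D IFF B) OR D) IMPLIES ((B AND D) OR ((D IMPLIES B) IMPLIES B)) = T IMPLIES T = T
D XOR B = T XOR F = T
(((D IFF B) OR D) IMPLIES ((B AND D) OR ((D IMPLIES B) IMPLIES B))) OR (D XOR B) = T OR T = T
(B IFF ((B XOR (D IMPLIES B)) XOR D)) OR ((((D IFF B) OR D) IMPLIES ((B AND D) OR ((D IMPLIES B) IMPLIES B))) OR (D XOR B)) = F OR T = T
D OR B = T OR F = T
(D OR B) IFF D = T IFF T = T
((B IFF ((B XOR (D IMPLIES B)) XOR D)) OR ((((D IFF B) OR D) IMPLIES ((B AND D) OR ((D IMPLIES B) IMPLIES B))) OR (D XOR B))) IFF ((D OR B) IFF D) = T IFF T = T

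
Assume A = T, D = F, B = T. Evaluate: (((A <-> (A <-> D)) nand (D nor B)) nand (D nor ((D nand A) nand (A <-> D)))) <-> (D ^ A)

T

A <-> D = T <-> F = F
A <-> (A <-> D) = T <-> F = F
D nor B = F nor T = F
(A <-> (A <-> D)) nand (D nor B) = F nand F = T
D nand A = F nand T = T
A <-> D = T <-> F = F
(D nand A) nand (A <-> D) = T nand F = T
D nor ((D nand A) nand (A <-> D)) = F nor T = F
((A <-> (A <-> D)) nand (D nor B)) nand (D nor ((D nand A) nand (A <-> D))) = T nand F = T
D ^ A = F ^ T = T
(((A <-> (A <-> D)) nand (D nor B)) nand (D nor ((D nand A) nand (A <-> D)))) <-> (D ^ A) = T <-> T = T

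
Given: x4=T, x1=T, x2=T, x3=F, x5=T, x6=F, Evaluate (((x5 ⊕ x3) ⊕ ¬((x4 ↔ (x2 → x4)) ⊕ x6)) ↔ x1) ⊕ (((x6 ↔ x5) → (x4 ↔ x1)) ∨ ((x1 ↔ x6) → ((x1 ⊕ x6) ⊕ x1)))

F

x5 ⊕ x3 = T ⊕ F = T
x2 → x4 = T → T = T
x4 ↔ (x2 → x4) = T ↔ T = T
(x4 ↔ (x2 → x4)) ⊕ x6 = T ⊕ F = T
¬((x4 ↔ (x2 → x4)) ⊕ x6) = ¬T = F
(x5 ⊕ x3) ⊕ ¬((x4 ↔ (x2 → x4)) ⊕ x6) = T ⊕ F = T
((x5 ⊕ x3) ⊕ ¬((x4 ↔ (x2 → x4)) ⊕ x6)) ↔ x1 = T ↔ T = T
x6 ↔ x5 = F ↔ T = F
x4 ↔ x1 = T ↔ T = T
(x6 ↔ x5) → (x4 ↔ x1) = F → T = T
x1 ↔ x6 = T ↔ F = F
x1 ⊕ x6 = T ⊕ F = T
(x1 ⊕ x6) ⊕ x1 = T ⊕ T = F
(x1 ↔ x6) → ((x1 ⊕ x6) ⊕ x1) = F → F = T
((x6 ↔ x5) → (x4 ↔ x1)) ∨ ((x1 ↔ x6) → ((x1 ⊕ x6) ⊕ x1)) = T ∨ T = T
(((x5 ⊕ x3) ⊕ ¬((x4 ↔ (x2 → x4)) ⊕ x6)) ↔ x1) ⊕ (((x6 ↔ x5) → (x4 ↔ x1)) ∨ ((x1 ↔ x6) → ((x1 ⊕ x6) ⊕ x1))) = T ⊕ T = F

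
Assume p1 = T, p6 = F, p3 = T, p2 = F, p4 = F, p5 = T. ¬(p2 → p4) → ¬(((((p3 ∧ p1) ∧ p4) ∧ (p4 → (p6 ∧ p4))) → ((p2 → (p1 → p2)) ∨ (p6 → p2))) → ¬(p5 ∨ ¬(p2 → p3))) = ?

T

Substituting p1=T, p6=F, p3=T, p2=F, p4=F, p5=T:
p2 → p4 = F → F = T
¬(p2 → p4) = ¬T = F
p3 ∧ p1 = T ∧ T = T
(p3 ∧ p1) ∧ p4 = T ∧ F = F
p6 ∧ p4 = F ∧ F = F
p4 → (p6 ∧ p4) = F → F = T
((p3 ∧ p1) ∧ p4) ∧ (p4 → (p6 ∧ p4)) = F ∧ T = F
p1 → p2 = T → F = F
p2 → (p1 → p2) = F → F = T
p6 → p2 = F → F = T
(p2 → (p1 → p2)) ∨ (p6 → p2) = T ∨ T = T
(((p3 ∧ p1) ∧ p4) ∧ (p4 → (p6 ∧ p4))) → ((p2 → (p1 → p2)) ∨ (p6 → p2)) = F → T = T
p2 → p3 = F → T = T
¬(p2 → p3) = ¬T = F
p5 ∨ ¬(p2 → p3) = T ∨ F = T
¬(p5 ∨ ¬(p2 → p3)) = ¬T = F
((((p3 ∧ p1) ∧ p4) ∧ (p4 → (p6 ∧ p4))) → ((p2 → (p1 → p2)) ∨ (p6 → p2))) → ¬(p5 ∨ ¬(p2 → p3)) = T → F = F
¬(((((p3 ∧ p1) ∧ p4) ∧ (p4 → (p6 ∧ p4))) → ((p2 → (p1 → p2)) ∨ (p6 → p2))) → ¬(p5 ∨ ¬(p2 → p3))) = ¬F = T
¬(p2 → p4) → ¬(((((p3 ∧ p1) ∧ p4) ∧ (p4 → (p6 ∧ p4))) → ((p2 → (p1 → p2)) ∨ (p6 → p2))) → ¬(p5 ∨ ¬(p2 → p3))) = F → T = T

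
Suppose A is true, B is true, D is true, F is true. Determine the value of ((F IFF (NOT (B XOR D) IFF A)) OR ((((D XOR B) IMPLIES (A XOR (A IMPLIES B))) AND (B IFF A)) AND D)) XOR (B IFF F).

false

Substituting A=true, B=true, D=true, F=true:
B XOR D = true XOR true = false
NOT (B XOR D) = NOT false = true
NOT (B XOR D) IFF A = true IFF true = true
F IFF (NOT (B XOR D) IFF A) = true IFF true = true
D XOR B = true XOR true = false
A IMPLIES B = true IMPLIES true = true
A XOR (A IMPLIES B) = true XOR true = false
(D XOR B) IMPLIES (A XOR (A IMPLIES B)) = false IMPLIES false = true
B IFF A = true IFF true = true
((D XOR B) IMPLIES (A XOR (A IMPLIES B))) AND (B IFF A) = true AND true = true
(((D XOR B) IMPLIES (A XOR (A IMPLIES B))) AND (B IFF A)) AND D = true AND true = true
(F IFF (NOT (B XOR D) IFF A)) OR ((((D XOR B) IMPLIES (A XOR (A IMPLIES B))) AND (B IFF A)) AND D) = true OR true = true
B IFF F = true IFF true = true
((F IFF (NOT (B XOR D) IFF A)) OR ((((D XOR B) IMPLIES (A XOR (A IMPLIES B))) AND (B IFF A)) AND D)) XOR (B IFF F) = true XOR true = false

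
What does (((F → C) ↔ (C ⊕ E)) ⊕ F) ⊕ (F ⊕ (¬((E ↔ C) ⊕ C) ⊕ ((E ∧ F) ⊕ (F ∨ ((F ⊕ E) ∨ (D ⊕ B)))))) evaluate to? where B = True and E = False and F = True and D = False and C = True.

False

F → C = True → True = True
C ⊕ E = True ⊕ False = True
(F → C) ↔ (C ⊕ E) = True ↔ True = True
((F → C) ↔ (C ⊕ E)) ⊕ F = True ⊕ True = False
E ↔ C = False ↔ True = False
(E ↔ C) ⊕ C = False ⊕ True = True
¬((E ↔ C) ⊕ C) = ¬True = False
E ∧ F = False ∧ True = False
F ⊕ E = True ⊕ False = True
D ⊕ B = False ⊕ True = True
(F ⊕ E) ∨ (D ⊕ B) = True ∨ True = True
F ∨ ((F ⊕ E) ∨ (D ⊕ B)) = True ∨ True = True
(E ∧ F) ⊕ (F ∨ ((F ⊕ E) ∨ (D ⊕ B))) = False ⊕ True = True
¬((E ↔ C) ⊕ C) ⊕ ((E ∧ F) ⊕ (F ∨ ((F ⊕ E) ∨ (D ⊕ B)))) = False ⊕ True = True
F ⊕ (¬((E ↔ C) ⊕ C) ⊕ ((E ∧ F) ⊕ (F ∨ ((F ⊕ E) ∨ (D ⊕ B))))) = True ⊕ True = False
(((F → C) ↔ (C ⊕ E)) ⊕ F) ⊕ (F ⊕ (¬((E ↔ C) ⊕ C) ⊕ ((E ∧ F) ⊕ (F ∨ ((F ⊕ E) ∨ (D ⊕ B)))))) = False ⊕ False = False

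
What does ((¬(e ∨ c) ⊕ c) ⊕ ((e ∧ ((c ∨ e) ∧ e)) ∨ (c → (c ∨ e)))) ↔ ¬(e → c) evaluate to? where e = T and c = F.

Substituting e=T, c=F:
e ∨ c = T ∨ F = T
¬(e ∨ c) = ¬T = F
¬(e ∨ c) ⊕ c = F ⊕ F = F
c ∨ e = F ∨ T = T
(c ∨ e) ∧ e = T ∧ T = T
e ∧ ((c ∨ e) ∧ e) = T ∧ T = T
c ∨ e = F ∨ T = T
c → (c ∨ e) = F → T = T
(e ∧ ((c ∨ e) ∧ e)) ∨ (c → (c ∨ e)) = T ∨ T = T
(¬(e ∨ c) ⊕ c) ⊕ ((e ∧ ((c ∨ e) ∧ e)) ∨ (c → (c ∨ e))) = F ⊕ T = T
e → c = T → F = F
¬(e → c) = ¬F = T
((¬(e ∨ c) ⊕ c) ⊕ ((e ∧ ((c ∨ e) ∧ e)) ∨ (c → (c ∨ e)))) ↔ ¬(e → c) = T ↔ T = T

T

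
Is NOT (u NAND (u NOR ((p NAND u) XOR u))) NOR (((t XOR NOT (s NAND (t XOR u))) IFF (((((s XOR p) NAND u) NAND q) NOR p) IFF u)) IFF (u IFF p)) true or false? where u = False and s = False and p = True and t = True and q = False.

True

Substituting u=False, s=False, p=True, t=True, q=False:
p NAND u = True NAND False = True
(p NAND u) XOR u = True XOR False = True
u NOR ((p NAND u) XOR u) = False NOR True = False
u NAND (u NOR ((p NAND u) XOR u)) = False NAND False = True
NOT (u NAND (u NOR ((p NAND u) XOR u))) = NOT True = False
t XOR u = True XOR False = True
s NAND (t XOR u) = False NAND True = True
NOT (s NAND (t XOR u)) = NOT True = False
t XOR NOT (s NAND (t XOR u)) = True XOR False = True
s XOR p = False XOR True = True
(s XOR p) NAND u = True NAND False = True
((s XOR p) NAND u) NAND q = True NAND False = True
(((s XOR p) NAND u) NAND q) NOR p = True NOR True = False
((((s XOR p) NAND u) NAND q) NOR p) IFF u = False IFF False = True
(t XOR NOT (s NAND (t XOR u))) IFF (((((s XOR p) NAND u) NAND q) NOR p) IFF u) = True IFF True = True
u IFF p = False IFF True = False
((t XOR NOT (s NAND (t XOR u))) IFF (((((s XOR p) NAND u) NAND q) NOR p) IFF u)) IFF (u IFF p) = True IFF False = False
NOT (u NAND (u NOR ((p NAND u) XOR u))) NOR (((t XOR NOT (s NAND (t XOR u))) IFF (((((s XOR p) NAND u) NAND q) NOR p) IFF u)) IFF (u IFF p)) = False NOR False = True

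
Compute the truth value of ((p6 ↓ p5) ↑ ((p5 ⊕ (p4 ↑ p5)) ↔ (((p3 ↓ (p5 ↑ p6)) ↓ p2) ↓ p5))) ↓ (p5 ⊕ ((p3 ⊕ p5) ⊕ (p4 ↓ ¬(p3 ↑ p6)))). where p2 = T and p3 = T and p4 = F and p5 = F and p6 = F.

T

p6 ↓ p5 = F ↓ F = T
p4 ↑ p5 = F ↑ F = T
p5 ⊕ (p4 ↑ p5) = F ⊕ T = T
p5 ↑ p6 = F ↑ F = T
p3 ↓ (p5 ↑ p6) = T ↓ T = F
(p3 ↓ (p5 ↑ p6)) ↓ p2 = F ↓ T = F
((p3 ↓ (p5 ↑ p6)) ↓ p2) ↓ p5 = F ↓ F = T
(p5 ⊕ (p4 ↑ p5)) ↔ (((p3 ↓ (p5 ↑ p6)) ↓ p2) ↓ p5) = T ↔ T = T
(p6 ↓ p5) ↑ ((p5 ⊕ (p4 ↑ p5)) ↔ (((p3 ↓ (p5 ↑ p6)) ↓ p2) ↓ p5)) = T ↑ T = F
p3 ⊕ p5 = T ⊕ F = T
p3 ↑ p6 = T ↑ F = T
¬(p3 ↑ p6) = ¬T = F
p4 ↓ ¬(p3 ↑ p6) = F ↓ F = T
(p3 ⊕ p5) ⊕ (p4 ↓ ¬(p3 ↑ p6)) = T ⊕ T = F
p5 ⊕ ((p3 ⊕ p5) ⊕ (p4 ↓ ¬(p3 ↑ p6))) = F ⊕ F = F
((p6 ↓ p5) ↑ ((p5 ⊕ (p4 ↑ p5)) ↔ (((p3 ↓ (p5 ↑ p6)) ↓ p2) ↓ p5))) ↓ (p5 ⊕ ((p3 ⊕ p5) ⊕ (p4 ↓ ¬(p3 ↑ p6)))) = F ↓ F = T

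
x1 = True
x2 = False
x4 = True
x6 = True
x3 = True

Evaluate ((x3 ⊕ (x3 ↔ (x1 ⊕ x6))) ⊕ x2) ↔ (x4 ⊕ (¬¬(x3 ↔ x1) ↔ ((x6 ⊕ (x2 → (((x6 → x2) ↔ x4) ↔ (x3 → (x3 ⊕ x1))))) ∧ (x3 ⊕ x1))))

True

Substituting x1=True, x2=False, x4=True, x6=True, x3=True:
x1 ⊕ x6 = True ⊕ True = False
x3 ↔ (x1 ⊕ x6) = True ↔ False = False
x3 ⊕ (x3 ↔ (x1 ⊕ x6)) = True ⊕ False = True
(x3 ⊕ (x3 ↔ (x1 ⊕ x6))) ⊕ x2 = True ⊕ False = True
x3 ↔ x1 = True ↔ True = True
¬(x3 ↔ x1) = ¬True = False
¬¬(x3 ↔ x1) = ¬False = True
x6 → x2 = True → False = False
(x6 → x2) ↔ x4 = False ↔ True = False
x3 ⊕ x1 = True ⊕ True = False
x3 → (x3 ⊕ x1) = True → False = False
((x6 → x2) ↔ x4) ↔ (x3 → (x3 ⊕ x1)) = False ↔ False = True
x2 → (((x6 → x2) ↔ x4) ↔ (x3 → (x3 ⊕ x1))) = False → True = True
x6 ⊕ (x2 → (((x6 → x2) ↔ x4) ↔ (x3 → (x3 ⊕ x1)))) = True ⊕ True = False
x3 ⊕ x1 = True ⊕ True = False
(x6 ⊕ (x2 → (((x6 → x2) ↔ x4) ↔ (x3 → (x3 ⊕ x1))))) ∧ (x3 ⊕ x1) = False ∧ False = False
¬¬(x3 ↔ x1) ↔ ((x6 ⊕ (x2 → (((x6 → x2) ↔ x4) ↔ (x3 → (x3 ⊕ x1))))) ∧ (x3 ⊕ x1)) = True ↔ False = False
x4 ⊕ (¬¬(x3 ↔ x1) ↔ ((x6 ⊕ (x2 → (((x6 → x2) ↔ x4) ↔ (x3 → (x3 ⊕ x1))))) ∧ (x3 ⊕ x1))) = True ⊕ False = True
((x3 ⊕ (x3 ↔ (x1 ⊕ x6))) ⊕ x2) ↔ (x4 ⊕ (¬¬(x3 ↔ x1) ↔ ((x6 ⊕ (x2 → (((x6 → x2) ↔ x4) ↔ (x3 → (x3 ⊕ x1))))) ∧ (x3 ⊕ x1)))) = True ↔ True = True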